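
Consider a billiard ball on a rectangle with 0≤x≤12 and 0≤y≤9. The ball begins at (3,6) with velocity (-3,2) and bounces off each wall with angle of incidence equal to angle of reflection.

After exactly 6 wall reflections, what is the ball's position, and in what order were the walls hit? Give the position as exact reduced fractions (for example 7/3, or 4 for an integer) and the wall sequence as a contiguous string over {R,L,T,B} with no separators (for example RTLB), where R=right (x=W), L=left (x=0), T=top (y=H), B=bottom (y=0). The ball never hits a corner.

Final position: (9/2,9)
Wall sequence: LTRBLT

1. t=1 → L at (0,8); v=(3,2)
2. t=1/2 → T at (3/2,9); v=(3,-2)
3. t=7/2 → R at (12,2); v=(-3,-2)
4. t=1 → B at (9,0); v=(-3,2)
5. t=3 → L at (0,6); v=(3,2)
6. t=3/2 → T at (9/2,9); v=(3,-2)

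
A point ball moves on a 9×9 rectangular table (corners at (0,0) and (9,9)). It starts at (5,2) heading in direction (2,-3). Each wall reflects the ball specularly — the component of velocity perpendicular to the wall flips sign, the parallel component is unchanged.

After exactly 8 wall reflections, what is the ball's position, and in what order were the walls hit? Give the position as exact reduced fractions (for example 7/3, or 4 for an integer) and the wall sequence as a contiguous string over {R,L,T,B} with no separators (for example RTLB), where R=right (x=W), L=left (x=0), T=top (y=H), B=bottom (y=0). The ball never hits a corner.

Final position: (17/3,0)
Wall sequence: BRTLBTRB

1. t=2/3 → B at (19/3,0); v=(2,3)
2. t=4/3 → R at (9,4); v=(-2,3)
3. t=5/3 → T at (17/3,9); v=(-2,-3)
4. t=17/6 → L at (0,1/2); v=(2,-3)
5. t=1/6 → B at (1/3,0); v=(2,3)
6. t=3 → T at (19/3,9); v=(2,-3)
7. t=4/3 → R at (9,5); v=(-2,-3)
8. t=5/3 → B at (17/3,0); v=(-2,3)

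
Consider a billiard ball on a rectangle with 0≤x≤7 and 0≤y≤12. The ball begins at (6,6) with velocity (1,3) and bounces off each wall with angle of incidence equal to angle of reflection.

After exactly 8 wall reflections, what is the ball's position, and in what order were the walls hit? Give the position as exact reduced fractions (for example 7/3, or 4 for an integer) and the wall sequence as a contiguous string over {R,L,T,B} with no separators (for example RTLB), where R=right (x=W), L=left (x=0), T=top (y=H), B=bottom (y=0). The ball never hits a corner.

1. t=1 → R at (7,9); v=(-1,3)
2. t=1 → T at (6,12); v=(-1,-3)
3. t=4 → B at (2,0); v=(-1,3)
4. t=2 → L at (0,6); v=(1,3)
5. t=2 → T at (2,12); v=(1,-3)
6. t=4 → B at (6,0); v=(1,3)
7. t=1 → R at (7,3); v=(-1,3)
8. t=3 → T at (4,12); v=(-1,-3)

Final position: (4,12)
Wall sequence: RTBLTBRT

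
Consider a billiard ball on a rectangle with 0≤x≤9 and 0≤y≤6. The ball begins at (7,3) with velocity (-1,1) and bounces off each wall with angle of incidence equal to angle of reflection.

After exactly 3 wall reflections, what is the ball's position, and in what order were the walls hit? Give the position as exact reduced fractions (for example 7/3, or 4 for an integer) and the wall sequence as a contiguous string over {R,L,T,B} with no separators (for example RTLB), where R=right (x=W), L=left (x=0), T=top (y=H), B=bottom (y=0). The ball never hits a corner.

1. t=3 → T at (4,6); v=(-1,-1)
2. t=4 → L at (0,2); v=(1,-1)
3. t=2 → B at (2,0); v=(1,1)

Final position: (2,0)
Wall sequence: TLB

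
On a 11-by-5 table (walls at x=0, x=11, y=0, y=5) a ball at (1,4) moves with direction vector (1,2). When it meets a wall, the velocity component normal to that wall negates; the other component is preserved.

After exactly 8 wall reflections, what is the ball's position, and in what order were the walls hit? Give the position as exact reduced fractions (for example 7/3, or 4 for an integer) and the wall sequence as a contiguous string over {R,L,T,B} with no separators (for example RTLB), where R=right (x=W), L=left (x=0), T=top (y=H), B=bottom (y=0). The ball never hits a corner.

1. t=1/2 → T at (3/2,5); v=(1,-2)
2. t=5/2 → B at (4,0); v=(1,2)
3. t=5/2 → T at (13/2,5); v=(1,-2)
4. t=5/2 → B at (9,0); v=(1,2)
5. t=2 → R at (11,4); v=(-1,2)
6. t=1/2 → T at (21/2,5); v=(-1,-2)
7. t=5/2 → B at (8,0); v=(-1,2)
8. t=5/2 → T at (11/2,5); v=(-1,-2)

Final position: (11/2,5)
Wall sequence: TBTBRTBT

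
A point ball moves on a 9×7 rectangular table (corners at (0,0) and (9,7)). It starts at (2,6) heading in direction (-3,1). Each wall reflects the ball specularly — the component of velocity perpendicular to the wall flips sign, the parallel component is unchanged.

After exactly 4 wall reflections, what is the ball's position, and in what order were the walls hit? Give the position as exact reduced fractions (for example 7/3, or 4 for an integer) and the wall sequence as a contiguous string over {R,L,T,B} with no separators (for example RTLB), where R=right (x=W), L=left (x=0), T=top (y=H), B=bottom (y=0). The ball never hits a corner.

1. t=2/3 → L at (0,20/3); v=(3,1)
2. t=1/3 → T at (1,7); v=(3,-1)
3. t=8/3 → R at (9,13/3); v=(-3,-1)
4. t=3 → L at (0,4/3); v=(3,-1)

Final position: (0,4/3)
Wall sequence: LTRL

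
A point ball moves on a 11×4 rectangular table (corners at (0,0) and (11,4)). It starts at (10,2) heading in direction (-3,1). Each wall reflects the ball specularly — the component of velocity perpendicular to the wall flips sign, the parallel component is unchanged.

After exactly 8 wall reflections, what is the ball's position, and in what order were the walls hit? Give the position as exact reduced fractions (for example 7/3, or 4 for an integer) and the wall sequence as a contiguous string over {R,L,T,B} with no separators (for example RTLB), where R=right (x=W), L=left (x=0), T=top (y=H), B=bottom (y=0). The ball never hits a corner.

Final position: (11,1/3)
Wall sequence: TLBRTLBR

1. t=2 → T at (4,4); v=(-3,-1)
2. t=4/3 → L at (0,8/3); v=(3,-1)
3. t=8/3 → B at (8,0); v=(3,1)
4. t=1 → R at (11,1); v=(-3,1)
5. t=3 → T at (2,4); v=(-3,-1)
6. t=2/3 → L at (0,10/3); v=(3,-1)
7. t=10/3 → B at (10,0); v=(3,1)
8. t=1/3 → R at (11,1/3); v=(-3,1)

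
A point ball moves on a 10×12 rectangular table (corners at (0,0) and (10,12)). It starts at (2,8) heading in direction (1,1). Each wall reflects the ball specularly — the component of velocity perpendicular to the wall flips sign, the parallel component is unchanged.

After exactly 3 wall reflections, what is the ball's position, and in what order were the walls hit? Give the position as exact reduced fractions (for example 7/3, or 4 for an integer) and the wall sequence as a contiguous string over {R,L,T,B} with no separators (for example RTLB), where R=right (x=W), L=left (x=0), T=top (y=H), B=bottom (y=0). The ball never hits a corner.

1. t=4 → T at (6,12); v=(1,-1)
2. t=4 → R at (10,8); v=(-1,-1)
3. t=8 → B at (2,0); v=(-1,1)

Final position: (2,0)
Wall sequence: TRB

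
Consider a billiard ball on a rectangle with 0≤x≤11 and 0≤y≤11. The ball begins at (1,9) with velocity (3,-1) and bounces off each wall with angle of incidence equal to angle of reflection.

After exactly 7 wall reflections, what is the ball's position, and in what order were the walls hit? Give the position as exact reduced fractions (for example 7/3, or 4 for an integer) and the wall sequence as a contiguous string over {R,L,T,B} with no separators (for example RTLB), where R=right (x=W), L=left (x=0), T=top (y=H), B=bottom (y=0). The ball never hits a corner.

1. t=10/3 → R at (11,17/3); v=(-3,-1)
2. t=11/3 → L at (0,2); v=(3,-1)
3. t=2 → B at (6,0); v=(3,1)
4. t=5/3 → R at (11,5/3); v=(-3,1)
5. t=11/3 → L at (0,16/3); v=(3,1)
6. t=11/3 → R at (11,9); v=(-3,1)
7. t=2 → T at (5,11); v=(-3,-1)

Final position: (5,11)
Wall sequence: RLBRLRT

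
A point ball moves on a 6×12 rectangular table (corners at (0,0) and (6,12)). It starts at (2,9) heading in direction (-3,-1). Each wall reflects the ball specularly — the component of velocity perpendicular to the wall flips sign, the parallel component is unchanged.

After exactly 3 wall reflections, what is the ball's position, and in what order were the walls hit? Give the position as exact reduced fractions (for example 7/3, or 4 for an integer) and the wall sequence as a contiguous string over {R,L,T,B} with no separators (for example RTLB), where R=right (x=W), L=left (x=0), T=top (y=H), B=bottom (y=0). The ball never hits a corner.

1. t=2/3 → L at (0,25/3); v=(3,-1)
2. t=2 → R at (6,19/3); v=(-3,-1)
3. t=2 → L at (0,13/3); v=(3,-1)

Final position: (0,13/3)
Wall sequence: LRL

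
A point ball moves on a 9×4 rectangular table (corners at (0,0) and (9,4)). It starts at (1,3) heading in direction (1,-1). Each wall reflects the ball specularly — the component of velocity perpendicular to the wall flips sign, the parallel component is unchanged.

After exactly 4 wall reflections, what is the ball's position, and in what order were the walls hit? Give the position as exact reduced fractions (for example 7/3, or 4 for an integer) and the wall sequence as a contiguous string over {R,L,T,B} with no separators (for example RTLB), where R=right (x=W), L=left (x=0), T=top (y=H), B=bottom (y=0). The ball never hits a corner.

Final position: (6,0)
Wall sequence: BTRB

1. t=3 → B at (4,0); v=(1,1)
2. t=4 → T at (8,4); v=(1,-1)
3. t=1 → R at (9,3); v=(-1,-1)
4. t=3 → B at (6,0); v=(-1,1)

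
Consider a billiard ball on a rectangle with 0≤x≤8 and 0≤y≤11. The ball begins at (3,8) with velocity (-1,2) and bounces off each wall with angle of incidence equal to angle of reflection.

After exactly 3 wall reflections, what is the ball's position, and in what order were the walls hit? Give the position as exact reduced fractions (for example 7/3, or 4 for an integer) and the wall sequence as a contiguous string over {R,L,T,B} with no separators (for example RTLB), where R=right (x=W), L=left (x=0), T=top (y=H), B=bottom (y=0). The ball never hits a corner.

Final position: (4,0)
Wall sequence: TLB

1. t=3/2 → T at (3/2,11); v=(-1,-2)
2. t=3/2 → L at (0,8); v=(1,-2)
3. t=4 → B at (4,0); v=(1,2)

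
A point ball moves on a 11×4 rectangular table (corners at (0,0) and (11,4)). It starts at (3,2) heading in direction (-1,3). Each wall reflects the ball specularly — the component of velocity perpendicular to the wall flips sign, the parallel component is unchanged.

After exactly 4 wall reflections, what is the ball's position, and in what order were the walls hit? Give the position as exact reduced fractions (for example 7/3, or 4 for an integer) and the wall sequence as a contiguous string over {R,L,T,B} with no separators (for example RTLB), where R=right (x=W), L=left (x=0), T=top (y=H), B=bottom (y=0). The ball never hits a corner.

1. t=2/3 → T at (7/3,4); v=(-1,-3)
2. t=4/3 → B at (1,0); v=(-1,3)
3. t=1 → L at (0,3); v=(1,3)
4. t=1/3 → T at (1/3,4); v=(1,-3)

Final position: (1/3,4)
Wall sequence: TBLT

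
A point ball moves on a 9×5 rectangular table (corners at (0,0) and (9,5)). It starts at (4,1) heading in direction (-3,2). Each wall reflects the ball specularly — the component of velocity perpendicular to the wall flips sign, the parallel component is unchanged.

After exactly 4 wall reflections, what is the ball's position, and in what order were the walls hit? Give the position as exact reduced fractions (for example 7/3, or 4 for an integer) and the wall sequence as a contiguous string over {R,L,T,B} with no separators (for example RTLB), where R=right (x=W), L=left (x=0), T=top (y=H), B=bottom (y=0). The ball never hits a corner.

1. t=4/3 → L at (0,11/3); v=(3,2)
2. t=2/3 → T at (2,5); v=(3,-2)
3. t=7/3 → R at (9,1/3); v=(-3,-2)
4. t=1/6 → B at (17/2,0); v=(-3,2)

Final position: (17/2,0)
Wall sequence: LTRB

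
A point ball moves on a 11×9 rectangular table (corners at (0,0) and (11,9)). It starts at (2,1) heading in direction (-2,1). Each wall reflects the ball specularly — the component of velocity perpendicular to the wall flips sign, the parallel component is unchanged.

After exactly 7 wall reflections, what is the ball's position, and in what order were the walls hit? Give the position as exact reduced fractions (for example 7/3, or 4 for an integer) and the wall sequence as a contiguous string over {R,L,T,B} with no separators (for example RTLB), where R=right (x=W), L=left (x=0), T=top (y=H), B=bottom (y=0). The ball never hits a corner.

1. t=1 → L at (0,2); v=(2,1)
2. t=11/2 → R at (11,15/2); v=(-2,1)
3. t=3/2 → T at (8,9); v=(-2,-1)
4. t=4 → L at (0,5); v=(2,-1)
5. t=5 → B at (10,0); v=(2,1)
6. t=1/2 → R at (11,1/2); v=(-2,1)
7. t=11/2 → L at (0,6); v=(2,1)

Final position: (0,6)
Wall sequence: LRTLBRL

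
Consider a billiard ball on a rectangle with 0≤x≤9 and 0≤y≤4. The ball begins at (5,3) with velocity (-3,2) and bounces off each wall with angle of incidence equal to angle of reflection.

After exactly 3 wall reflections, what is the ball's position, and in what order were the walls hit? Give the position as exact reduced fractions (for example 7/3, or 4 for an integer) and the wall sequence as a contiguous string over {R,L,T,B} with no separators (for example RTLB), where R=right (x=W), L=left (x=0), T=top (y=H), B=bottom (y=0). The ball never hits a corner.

1. t=1/2 → T at (7/2,4); v=(-3,-2)
2. t=7/6 → L at (0,5/3); v=(3,-2)
3. t=5/6 → B at (5/2,0); v=(3,2)

Final position: (5/2,0)
Wall sequence: TLB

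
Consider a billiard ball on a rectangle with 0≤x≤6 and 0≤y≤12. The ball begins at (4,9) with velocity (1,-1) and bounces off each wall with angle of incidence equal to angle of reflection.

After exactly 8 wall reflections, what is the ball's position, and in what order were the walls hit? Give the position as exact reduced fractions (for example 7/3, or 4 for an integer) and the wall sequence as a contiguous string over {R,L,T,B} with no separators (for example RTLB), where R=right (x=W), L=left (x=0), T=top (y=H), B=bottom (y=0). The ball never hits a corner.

Final position: (0,1)
Wall sequence: RLBRLTRL

1. t=2 → R at (6,7); v=(-1,-1)
2. t=6 → L at (0,1); v=(1,-1)
3. t=1 → B at (1,0); v=(1,1)
4. t=5 → R at (6,5); v=(-1,1)
5. t=6 → L at (0,11); v=(1,1)
6. t=1 → T at (1,12); v=(1,-1)
7. t=5 → R at (6,7); v=(-1,-1)
8. t=6 → L at (0,1); v=(1,-1)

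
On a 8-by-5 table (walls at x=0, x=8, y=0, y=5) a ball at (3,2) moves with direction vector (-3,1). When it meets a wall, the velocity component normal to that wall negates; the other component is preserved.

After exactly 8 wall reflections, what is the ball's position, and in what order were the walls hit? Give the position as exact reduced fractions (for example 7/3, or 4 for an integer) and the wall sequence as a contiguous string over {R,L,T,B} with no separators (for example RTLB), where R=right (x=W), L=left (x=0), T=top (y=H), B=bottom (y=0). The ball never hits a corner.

Final position: (4,5)
Wall sequence: LTRLBRLT

1. t=1 → L at (0,3); v=(3,1)
2. t=2 → T at (6,5); v=(3,-1)
3. t=2/3 → R at (8,13/3); v=(-3,-1)
4. t=8/3 → L at (0,5/3); v=(3,-1)
5. t=5/3 → B at (5,0); v=(3,1)
6. t=1 → R at (8,1); v=(-3,1)
7. t=8/3 → L at (0,11/3); v=(3,1)
8. t=4/3 → T at (4,5); v=(3,-1)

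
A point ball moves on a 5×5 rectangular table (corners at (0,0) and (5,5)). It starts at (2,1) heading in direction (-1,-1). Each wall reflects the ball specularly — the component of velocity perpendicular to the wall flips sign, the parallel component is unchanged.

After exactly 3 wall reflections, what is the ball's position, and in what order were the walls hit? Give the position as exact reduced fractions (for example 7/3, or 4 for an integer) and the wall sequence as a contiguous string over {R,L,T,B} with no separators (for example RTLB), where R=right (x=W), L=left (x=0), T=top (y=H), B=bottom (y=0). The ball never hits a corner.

1. t=1 → B at (1,0); v=(-1,1)
2. t=1 → L at (0,1); v=(1,1)
3. t=4 → T at (4,5); v=(1,-1)

Final position: (4,5)
Wall sequence: BLT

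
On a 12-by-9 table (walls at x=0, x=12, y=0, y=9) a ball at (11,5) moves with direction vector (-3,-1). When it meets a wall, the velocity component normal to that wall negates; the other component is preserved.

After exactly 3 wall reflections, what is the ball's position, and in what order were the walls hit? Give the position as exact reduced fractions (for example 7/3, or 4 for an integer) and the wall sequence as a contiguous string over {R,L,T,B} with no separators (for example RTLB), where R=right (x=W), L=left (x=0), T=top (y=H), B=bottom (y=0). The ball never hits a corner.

Final position: (12,8/3)
Wall sequence: LBR

1. t=11/3 → L at (0,4/3); v=(3,-1)
2. t=4/3 → B at (4,0); v=(3,1)
3. t=8/3 → R at (12,8/3); v=(-3,1)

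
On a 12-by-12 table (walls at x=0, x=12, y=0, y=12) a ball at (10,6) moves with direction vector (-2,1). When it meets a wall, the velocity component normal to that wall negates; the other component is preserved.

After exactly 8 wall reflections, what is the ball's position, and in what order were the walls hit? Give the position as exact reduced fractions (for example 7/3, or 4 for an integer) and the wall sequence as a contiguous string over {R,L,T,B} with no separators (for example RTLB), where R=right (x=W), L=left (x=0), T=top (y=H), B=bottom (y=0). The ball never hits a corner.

1. t=5 → L at (0,11); v=(2,1)
2. t=1 → T at (2,12); v=(2,-1)
3. t=5 → R at (12,7); v=(-2,-1)
4. t=6 → L at (0,1); v=(2,-1)
5. t=1 → B at (2,0); v=(2,1)
6. t=5 → R at (12,5); v=(-2,1)
7. t=6 → L at (0,11); v=(2,1)
8. t=1 → T at (2,12); v=(2,-1)

Final position: (2,12)
Wall sequence: LTRLBRLT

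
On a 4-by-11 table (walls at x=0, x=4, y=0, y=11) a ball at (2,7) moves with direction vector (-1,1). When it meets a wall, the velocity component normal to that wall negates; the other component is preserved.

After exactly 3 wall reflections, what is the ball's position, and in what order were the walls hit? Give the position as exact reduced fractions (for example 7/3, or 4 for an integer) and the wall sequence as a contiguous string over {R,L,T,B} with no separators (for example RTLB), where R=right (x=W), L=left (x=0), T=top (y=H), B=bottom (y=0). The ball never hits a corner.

1. t=2 → L at (0,9); v=(1,1)
2. t=2 → T at (2,11); v=(1,-1)
3. t=2 → R at (4,9); v=(-1,-1)

Final position: (4,9)
Wall sequence: LTR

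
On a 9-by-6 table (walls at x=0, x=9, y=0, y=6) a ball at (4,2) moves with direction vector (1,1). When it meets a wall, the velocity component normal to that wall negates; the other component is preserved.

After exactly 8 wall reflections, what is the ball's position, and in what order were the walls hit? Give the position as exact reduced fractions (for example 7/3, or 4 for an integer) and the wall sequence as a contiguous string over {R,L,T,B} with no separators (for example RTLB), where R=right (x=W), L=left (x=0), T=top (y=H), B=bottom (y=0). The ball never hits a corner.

1. t=4 → T at (8,6); v=(1,-1)
2. t=1 → R at (9,5); v=(-1,-1)
3. t=5 → B at (4,0); v=(-1,1)
4. t=4 → L at (0,4); v=(1,1)
5. t=2 → T at (2,6); v=(1,-1)
6. t=6 → B at (8,0); v=(1,1)
7. t=1 → R at (9,1); v=(-1,1)
8. t=5 → T at (4,6); v=(-1,-1)

Final position: (4,6)
Wall sequence: TRBLTBRT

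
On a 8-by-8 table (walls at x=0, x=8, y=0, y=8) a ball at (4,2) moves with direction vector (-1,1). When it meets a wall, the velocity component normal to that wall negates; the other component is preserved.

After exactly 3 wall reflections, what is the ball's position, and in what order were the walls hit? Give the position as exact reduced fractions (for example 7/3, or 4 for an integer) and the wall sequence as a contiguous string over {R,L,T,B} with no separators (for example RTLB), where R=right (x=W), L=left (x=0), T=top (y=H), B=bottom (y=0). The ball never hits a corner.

Final position: (8,2)
Wall sequence: LTR

1. t=4 → L at (0,6); v=(1,1)
2. t=2 → T at (2,8); v=(1,-1)
3. t=6 → R at (8,2); v=(-1,-1)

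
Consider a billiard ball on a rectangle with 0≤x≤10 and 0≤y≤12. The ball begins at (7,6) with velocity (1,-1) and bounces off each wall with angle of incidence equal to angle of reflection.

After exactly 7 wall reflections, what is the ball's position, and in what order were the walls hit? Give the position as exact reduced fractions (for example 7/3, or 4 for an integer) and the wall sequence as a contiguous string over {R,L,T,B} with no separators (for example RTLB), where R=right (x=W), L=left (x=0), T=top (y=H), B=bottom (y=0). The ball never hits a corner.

1. t=3 → R at (10,3); v=(-1,-1)
2. t=3 → B at (7,0); v=(-1,1)
3. t=7 → L at (0,7); v=(1,1)
4. t=5 → T at (5,12); v=(1,-1)
5. t=5 → R at (10,7); v=(-1,-1)
6. t=7 → B at (3,0); v=(-1,1)
7. t=3 → L at (0,3); v=(1,1)

Final position: (0,3)
Wall sequence: RBLTRBL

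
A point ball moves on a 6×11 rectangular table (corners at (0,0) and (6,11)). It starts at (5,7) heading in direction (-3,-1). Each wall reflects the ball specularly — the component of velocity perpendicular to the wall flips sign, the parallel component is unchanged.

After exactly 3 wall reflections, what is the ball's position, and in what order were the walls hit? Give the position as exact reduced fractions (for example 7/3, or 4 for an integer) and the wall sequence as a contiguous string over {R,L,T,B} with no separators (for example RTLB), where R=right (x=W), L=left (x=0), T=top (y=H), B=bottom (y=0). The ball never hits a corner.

1. t=5/3 → L at (0,16/3); v=(3,-1)
2. t=2 → R at (6,10/3); v=(-3,-1)
3. t=2 → L at (0,4/3); v=(3,-1)

Final position: (0,4/3)
Wall sequence: LRL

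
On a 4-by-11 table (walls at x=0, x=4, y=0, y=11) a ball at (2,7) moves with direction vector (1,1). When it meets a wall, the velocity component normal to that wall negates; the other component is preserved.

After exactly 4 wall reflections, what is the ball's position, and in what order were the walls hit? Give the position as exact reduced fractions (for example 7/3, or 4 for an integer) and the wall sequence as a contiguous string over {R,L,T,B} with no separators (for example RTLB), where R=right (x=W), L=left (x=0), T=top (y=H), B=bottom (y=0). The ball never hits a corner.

1. t=2 → R at (4,9); v=(-1,1)
2. t=2 → T at (2,11); v=(-1,-1)
3. t=2 → L at (0,9); v=(1,-1)
4. t=4 → R at (4,5); v=(-1,-1)

Final position: (4,5)
Wall sequence: RTLR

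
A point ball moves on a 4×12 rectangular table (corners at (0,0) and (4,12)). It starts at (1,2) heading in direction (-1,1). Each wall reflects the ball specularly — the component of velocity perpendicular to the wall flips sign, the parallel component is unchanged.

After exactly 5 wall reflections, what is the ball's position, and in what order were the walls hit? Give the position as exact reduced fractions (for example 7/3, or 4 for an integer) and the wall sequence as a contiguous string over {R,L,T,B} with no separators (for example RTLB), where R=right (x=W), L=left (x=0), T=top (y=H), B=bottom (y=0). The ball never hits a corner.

Final position: (4,9)
Wall sequence: LRLTR

1. t=1 → L at (0,3); v=(1,1)
2. t=4 → R at (4,7); v=(-1,1)
3. t=4 → L at (0,11); v=(1,1)
4. t=1 → T at (1,12); v=(1,-1)
5. t=3 → R at (4,9); v=(-1,-1)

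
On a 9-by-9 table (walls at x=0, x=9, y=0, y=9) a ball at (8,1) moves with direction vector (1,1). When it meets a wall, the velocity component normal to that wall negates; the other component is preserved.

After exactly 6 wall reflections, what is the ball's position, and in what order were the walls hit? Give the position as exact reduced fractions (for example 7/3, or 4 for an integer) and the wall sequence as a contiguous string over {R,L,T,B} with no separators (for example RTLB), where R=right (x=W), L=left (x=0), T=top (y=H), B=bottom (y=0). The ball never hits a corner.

Final position: (2,9)
Wall sequence: RTLBRT

1. t=1 → R at (9,2); v=(-1,1)
2. t=7 → T at (2,9); v=(-1,-1)
3. t=2 → L at (0,7); v=(1,-1)
4. t=7 → B at (7,0); v=(1,1)
5. t=2 → R at (9,2); v=(-1,1)
6. t=7 → T at (2,9); v=(-1,-1)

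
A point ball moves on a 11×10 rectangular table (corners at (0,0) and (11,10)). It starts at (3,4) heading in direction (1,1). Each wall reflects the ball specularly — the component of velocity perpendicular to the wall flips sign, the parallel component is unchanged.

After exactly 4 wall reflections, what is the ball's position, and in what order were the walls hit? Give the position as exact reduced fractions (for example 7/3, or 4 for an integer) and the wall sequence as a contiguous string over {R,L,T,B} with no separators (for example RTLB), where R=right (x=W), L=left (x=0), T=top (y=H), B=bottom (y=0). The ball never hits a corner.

Final position: (0,3)
Wall sequence: TRBL

1. t=6 → T at (9,10); v=(1,-1)
2. t=2 → R at (11,8); v=(-1,-1)
3. t=8 → B at (3,0); v=(-1,1)
4. t=3 → L at (0,3); v=(1,1)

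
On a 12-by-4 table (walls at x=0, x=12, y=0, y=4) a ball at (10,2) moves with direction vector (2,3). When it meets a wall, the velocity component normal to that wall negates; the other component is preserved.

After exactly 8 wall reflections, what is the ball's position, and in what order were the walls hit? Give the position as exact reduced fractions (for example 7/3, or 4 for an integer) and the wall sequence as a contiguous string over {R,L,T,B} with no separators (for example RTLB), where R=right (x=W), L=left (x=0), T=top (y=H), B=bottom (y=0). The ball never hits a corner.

Final position: (2/3,0)
Wall sequence: TRBTBTLB

1. t=2/3 → T at (34/3,4); v=(2,-3)
2. t=1/3 → R at (12,3); v=(-2,-3)
3. t=1 → B at (10,0); v=(-2,3)
4. t=4/3 → T at (22/3,4); v=(-2,-3)
5. t=4/3 → B at (14/3,0); v=(-2,3)
6. t=4/3 → T at (2,4); v=(-2,-3)
7. t=1 → L at (0,1); v=(2,-3)
8. t=1/3 → B at (2/3,0); v=(2,3)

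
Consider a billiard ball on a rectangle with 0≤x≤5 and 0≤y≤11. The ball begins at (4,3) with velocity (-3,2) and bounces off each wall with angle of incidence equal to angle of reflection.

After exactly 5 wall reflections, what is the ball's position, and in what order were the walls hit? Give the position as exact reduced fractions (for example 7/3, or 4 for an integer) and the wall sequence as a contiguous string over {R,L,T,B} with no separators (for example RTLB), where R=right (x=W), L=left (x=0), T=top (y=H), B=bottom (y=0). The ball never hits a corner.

1. t=4/3 → L at (0,17/3); v=(3,2)
2. t=5/3 → R at (5,9); v=(-3,2)
3. t=1 → T at (2,11); v=(-3,-2)
4. t=2/3 → L at (0,29/3); v=(3,-2)
5. t=5/3 → R at (5,19/3); v=(-3,-2)

Final position: (5,19/3)
Wall sequence: LRTLR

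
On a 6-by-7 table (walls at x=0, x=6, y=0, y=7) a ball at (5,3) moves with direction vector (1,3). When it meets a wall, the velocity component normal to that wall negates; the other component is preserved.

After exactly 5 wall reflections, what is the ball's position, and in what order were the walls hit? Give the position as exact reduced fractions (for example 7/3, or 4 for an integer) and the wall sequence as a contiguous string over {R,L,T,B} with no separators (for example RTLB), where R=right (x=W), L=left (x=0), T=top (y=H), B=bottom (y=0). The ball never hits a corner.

1. t=1 → R at (6,6); v=(-1,3)
2. t=1/3 → T at (17/3,7); v=(-1,-3)
3. t=7/3 → B at (10/3,0); v=(-1,3)
4. t=7/3 → T at (1,7); v=(-1,-3)
5. t=1 → L at (0,4); v=(1,-3)

Final position: (0,4)
Wall sequence: RTBTL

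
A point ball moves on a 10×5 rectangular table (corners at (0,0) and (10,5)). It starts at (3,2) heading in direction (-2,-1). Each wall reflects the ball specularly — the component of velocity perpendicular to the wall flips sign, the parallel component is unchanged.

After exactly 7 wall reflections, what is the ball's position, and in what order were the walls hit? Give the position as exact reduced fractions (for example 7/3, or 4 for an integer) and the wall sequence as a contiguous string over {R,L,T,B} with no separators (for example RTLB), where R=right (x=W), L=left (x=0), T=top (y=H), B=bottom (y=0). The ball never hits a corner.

1. t=3/2 → L at (0,1/2); v=(2,-1)
2. t=1/2 → B at (1,0); v=(2,1)
3. t=9/2 → R at (10,9/2); v=(-2,1)
4. t=1/2 → T at (9,5); v=(-2,-1)
5. t=9/2 → L at (0,1/2); v=(2,-1)
6. t=1/2 → B at (1,0); v=(2,1)
7. t=9/2 → R at (10,9/2); v=(-2,1)

Final position: (10,9/2)
Wall sequence: LBRTLBR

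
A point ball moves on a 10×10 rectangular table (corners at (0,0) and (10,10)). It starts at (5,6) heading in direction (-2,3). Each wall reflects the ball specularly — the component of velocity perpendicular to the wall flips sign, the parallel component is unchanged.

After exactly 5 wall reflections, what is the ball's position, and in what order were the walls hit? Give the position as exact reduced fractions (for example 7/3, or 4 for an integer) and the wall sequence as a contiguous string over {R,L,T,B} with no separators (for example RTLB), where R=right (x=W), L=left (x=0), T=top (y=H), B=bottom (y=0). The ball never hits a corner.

Final position: (9,10)
Wall sequence: TLBRT

1. t=4/3 → T at (7/3,10); v=(-2,-3)
2. t=7/6 → L at (0,13/2); v=(2,-3)
3. t=13/6 → B at (13/3,0); v=(2,3)
4. t=17/6 → R at (10,17/2); v=(-2,3)
5. t=1/2 → T at (9,10); v=(-2,-3)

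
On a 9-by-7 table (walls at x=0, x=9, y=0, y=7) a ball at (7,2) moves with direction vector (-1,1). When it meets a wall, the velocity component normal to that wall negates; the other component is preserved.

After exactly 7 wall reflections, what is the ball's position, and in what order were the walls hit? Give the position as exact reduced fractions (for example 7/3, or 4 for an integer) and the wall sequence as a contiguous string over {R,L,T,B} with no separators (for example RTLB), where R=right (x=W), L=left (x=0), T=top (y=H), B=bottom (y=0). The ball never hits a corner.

1. t=5 → T at (2,7); v=(-1,-1)
2. t=2 → L at (0,5); v=(1,-1)
3. t=5 → B at (5,0); v=(1,1)
4. t=4 → R at (9,4); v=(-1,1)
5. t=3 → T at (6,7); v=(-1,-1)
6. t=6 → L at (0,1); v=(1,-1)
7. t=1 → B at (1,0); v=(1,1)

Final position: (1,0)
Wall sequence: TLBRTLB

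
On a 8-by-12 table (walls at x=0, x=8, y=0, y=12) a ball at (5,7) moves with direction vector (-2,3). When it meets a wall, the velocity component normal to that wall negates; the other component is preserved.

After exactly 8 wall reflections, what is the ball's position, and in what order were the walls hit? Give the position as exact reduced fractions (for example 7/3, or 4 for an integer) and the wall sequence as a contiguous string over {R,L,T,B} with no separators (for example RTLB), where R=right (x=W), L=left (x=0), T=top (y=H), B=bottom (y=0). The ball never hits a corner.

1. t=5/3 → T at (5/3,12); v=(-2,-3)
2. t=5/6 → L at (0,19/2); v=(2,-3)
3. t=19/6 → B at (19/3,0); v=(2,3)
4. t=5/6 → R at (8,5/2); v=(-2,3)
5. t=19/6 → T at (5/3,12); v=(-2,-3)
6. t=5/6 → L at (0,19/2); v=(2,-3)
7. t=19/6 → B at (19/3,0); v=(2,3)
8. t=5/6 → R at (8,5/2); v=(-2,3)

Final position: (8,5/2)
Wall sequence: TLBRTLBR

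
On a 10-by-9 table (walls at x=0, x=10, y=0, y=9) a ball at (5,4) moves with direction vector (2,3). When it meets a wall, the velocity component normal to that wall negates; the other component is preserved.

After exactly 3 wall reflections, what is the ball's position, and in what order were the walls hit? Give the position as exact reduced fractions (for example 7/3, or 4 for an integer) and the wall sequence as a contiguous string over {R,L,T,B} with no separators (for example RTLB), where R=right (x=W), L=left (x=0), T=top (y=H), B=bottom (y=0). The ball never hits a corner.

Final position: (17/3,0)
Wall sequence: TRB

1. t=5/3 → T at (25/3,9); v=(2,-3)
2. t=5/6 → R at (10,13/2); v=(-2,-3)
3. t=13/6 → B at (17/3,0); v=(-2,3)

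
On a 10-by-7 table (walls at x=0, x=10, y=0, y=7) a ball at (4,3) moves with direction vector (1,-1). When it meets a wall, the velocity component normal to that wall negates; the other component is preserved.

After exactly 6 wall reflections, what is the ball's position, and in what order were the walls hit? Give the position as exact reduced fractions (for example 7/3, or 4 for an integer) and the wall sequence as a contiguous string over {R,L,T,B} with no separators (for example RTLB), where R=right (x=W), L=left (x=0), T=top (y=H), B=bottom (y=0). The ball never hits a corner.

Final position: (8,7)
Wall sequence: BRTLBT

1. t=3 → B at (7,0); v=(1,1)
2. t=3 → R at (10,3); v=(-1,1)
3. t=4 → T at (6,7); v=(-1,-1)
4. t=6 → L at (0,1); v=(1,-1)
5. t=1 → B at (1,0); v=(1,1)
6. t=7 → T at (8,7); v=(1,-1)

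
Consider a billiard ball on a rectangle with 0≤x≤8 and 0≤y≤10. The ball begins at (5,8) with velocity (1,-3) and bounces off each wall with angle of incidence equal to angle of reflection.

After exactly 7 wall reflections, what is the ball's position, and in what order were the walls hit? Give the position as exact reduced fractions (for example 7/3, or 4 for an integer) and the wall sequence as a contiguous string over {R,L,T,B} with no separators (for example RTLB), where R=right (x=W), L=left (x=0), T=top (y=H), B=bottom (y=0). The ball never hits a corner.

1. t=8/3 → B at (23/3,0); v=(1,3)
2. t=1/3 → R at (8,1); v=(-1,3)
3. t=3 → T at (5,10); v=(-1,-3)
4. t=10/3 → B at (5/3,0); v=(-1,3)
5. t=5/3 → L at (0,5); v=(1,3)
6. t=5/3 → T at (5/3,10); v=(1,-3)
7. t=10/3 → B at (5,0); v=(1,3)

Final position: (5,0)
Wall sequence: BRTBLTB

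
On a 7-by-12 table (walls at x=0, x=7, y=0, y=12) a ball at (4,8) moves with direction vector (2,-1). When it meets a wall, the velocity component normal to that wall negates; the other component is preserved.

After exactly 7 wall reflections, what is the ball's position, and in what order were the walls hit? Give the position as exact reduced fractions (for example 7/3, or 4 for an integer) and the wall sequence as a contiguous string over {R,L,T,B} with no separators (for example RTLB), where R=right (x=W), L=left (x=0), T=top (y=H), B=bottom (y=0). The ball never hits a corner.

1. t=3/2 → R at (7,13/2); v=(-2,-1)
2. t=7/2 → L at (0,3); v=(2,-1)
3. t=3 → B at (6,0); v=(2,1)
4. t=1/2 → R at (7,1/2); v=(-2,1)
5. t=7/2 → L at (0,4); v=(2,1)
6. t=7/2 → R at (7,15/2); v=(-2,1)
7. t=7/2 → L at (0,11); v=(2,1)

Final position: (0,11)
Wall sequence: RLBRLRL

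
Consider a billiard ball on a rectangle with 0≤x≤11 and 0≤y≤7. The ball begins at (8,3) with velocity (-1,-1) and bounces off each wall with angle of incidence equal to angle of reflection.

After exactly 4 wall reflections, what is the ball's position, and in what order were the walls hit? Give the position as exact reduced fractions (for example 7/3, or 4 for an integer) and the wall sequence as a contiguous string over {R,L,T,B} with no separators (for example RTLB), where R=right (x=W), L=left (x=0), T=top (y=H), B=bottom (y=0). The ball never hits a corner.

Final position: (9,0)
Wall sequence: BLTB

1. t=3 → B at (5,0); v=(-1,1)
2. t=5 → L at (0,5); v=(1,1)
3. t=2 → T at (2,7); v=(1,-1)
4. t=7 → B at (9,0); v=(1,1)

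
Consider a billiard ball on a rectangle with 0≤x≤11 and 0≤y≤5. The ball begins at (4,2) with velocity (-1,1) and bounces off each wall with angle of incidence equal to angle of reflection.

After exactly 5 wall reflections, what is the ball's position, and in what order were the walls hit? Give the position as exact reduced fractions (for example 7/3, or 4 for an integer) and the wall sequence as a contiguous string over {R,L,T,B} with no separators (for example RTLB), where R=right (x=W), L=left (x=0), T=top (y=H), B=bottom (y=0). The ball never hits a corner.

Final position: (11,3)
Wall sequence: TLBTR

1. t=3 → T at (1,5); v=(-1,-1)
2. t=1 → L at (0,4); v=(1,-1)
3. t=4 → B at (4,0); v=(1,1)
4. t=5 → T at (9,5); v=(1,-1)
5. t=2 → R at (11,3); v=(-1,-1)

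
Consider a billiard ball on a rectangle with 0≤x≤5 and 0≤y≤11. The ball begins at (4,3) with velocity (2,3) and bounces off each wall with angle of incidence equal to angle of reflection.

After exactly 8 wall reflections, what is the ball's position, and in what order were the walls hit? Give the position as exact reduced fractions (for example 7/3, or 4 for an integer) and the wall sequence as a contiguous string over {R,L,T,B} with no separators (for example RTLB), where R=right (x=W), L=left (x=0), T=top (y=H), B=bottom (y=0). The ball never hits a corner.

1. t=1/2 → R at (5,9/2); v=(-2,3)
2. t=13/6 → T at (2/3,11); v=(-2,-3)
3. t=1/3 → L at (0,10); v=(2,-3)
4. t=5/2 → R at (5,5/2); v=(-2,-3)
5. t=5/6 → B at (10/3,0); v=(-2,3)
6. t=5/3 → L at (0,5); v=(2,3)
7. t=2 → T at (4,11); v=(2,-3)
8. t=1/2 → R at (5,19/2); v=(-2,-3)

Final position: (5,19/2)
Wall sequence: RTLRBLTR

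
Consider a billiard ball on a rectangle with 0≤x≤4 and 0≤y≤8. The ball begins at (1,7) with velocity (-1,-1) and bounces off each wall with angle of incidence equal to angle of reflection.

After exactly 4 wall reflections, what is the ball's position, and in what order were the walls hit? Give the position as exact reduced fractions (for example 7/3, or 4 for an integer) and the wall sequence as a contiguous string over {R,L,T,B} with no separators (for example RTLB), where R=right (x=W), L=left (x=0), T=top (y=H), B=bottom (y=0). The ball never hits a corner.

1. t=1 → L at (0,6); v=(1,-1)
2. t=4 → R at (4,2); v=(-1,-1)
3. t=2 → B at (2,0); v=(-1,1)
4. t=2 → L at (0,2); v=(1,1)

Final position: (0,2)
Wall sequence: LRBL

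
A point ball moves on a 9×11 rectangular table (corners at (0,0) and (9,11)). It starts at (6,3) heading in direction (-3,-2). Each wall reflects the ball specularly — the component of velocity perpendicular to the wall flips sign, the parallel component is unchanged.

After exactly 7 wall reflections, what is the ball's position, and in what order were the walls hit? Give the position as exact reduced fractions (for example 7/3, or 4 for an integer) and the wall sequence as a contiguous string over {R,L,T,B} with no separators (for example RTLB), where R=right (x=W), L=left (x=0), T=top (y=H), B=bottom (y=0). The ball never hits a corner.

1. t=3/2 → B at (3/2,0); v=(-3,2)
2. t=1/2 → L at (0,1); v=(3,2)
3. t=3 → R at (9,7); v=(-3,2)
4. t=2 → T at (3,11); v=(-3,-2)
5. t=1 → L at (0,9); v=(3,-2)
6. t=3 → R at (9,3); v=(-3,-2)
7. t=3/2 → B at (9/2,0); v=(-3,2)

Final position: (9/2,0)
Wall sequence: BLRTLRB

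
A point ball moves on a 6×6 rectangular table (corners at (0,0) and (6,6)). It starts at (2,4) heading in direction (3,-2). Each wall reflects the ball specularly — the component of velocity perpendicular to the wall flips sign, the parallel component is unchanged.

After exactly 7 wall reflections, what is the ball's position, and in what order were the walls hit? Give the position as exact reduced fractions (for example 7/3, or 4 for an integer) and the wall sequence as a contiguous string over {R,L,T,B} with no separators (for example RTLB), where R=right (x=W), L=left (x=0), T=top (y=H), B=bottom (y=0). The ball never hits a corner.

Final position: (2,0)
Wall sequence: RBLTRLB

1. t=4/3 → R at (6,4/3); v=(-3,-2)
2. t=2/3 → B at (4,0); v=(-3,2)
3. t=4/3 → L at (0,8/3); v=(3,2)
4. t=5/3 → T at (5,6); v=(3,-2)
5. t=1/3 → R at (6,16/3); v=(-3,-2)
6. t=2 → L at (0,4/3); v=(3,-2)
7. t=2/3 → B at (2,0); v=(3,2)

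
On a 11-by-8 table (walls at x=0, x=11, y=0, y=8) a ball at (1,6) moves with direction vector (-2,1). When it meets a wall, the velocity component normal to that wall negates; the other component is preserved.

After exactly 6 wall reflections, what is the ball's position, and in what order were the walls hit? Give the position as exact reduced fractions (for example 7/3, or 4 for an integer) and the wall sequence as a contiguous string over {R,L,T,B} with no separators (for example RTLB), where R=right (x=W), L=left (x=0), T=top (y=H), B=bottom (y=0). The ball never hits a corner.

Final position: (11,7)
Wall sequence: LTRBLR

1. t=1/2 → L at (0,13/2); v=(2,1)
2. t=3/2 → T at (3,8); v=(2,-1)
3. t=4 → R at (11,4); v=(-2,-1)
4. t=4 → B at (3,0); v=(-2,1)
5. t=3/2 → L at (0,3/2); v=(2,1)
6. t=11/2 → R at (11,7); v=(-2,1)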